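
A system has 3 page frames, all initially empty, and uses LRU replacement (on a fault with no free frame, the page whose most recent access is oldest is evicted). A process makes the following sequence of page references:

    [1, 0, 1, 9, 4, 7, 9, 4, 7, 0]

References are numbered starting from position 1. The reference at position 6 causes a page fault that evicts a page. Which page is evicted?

1

pos 1: 1 → fault, frames (1)
pos 2: 0 → fault, frames (1 0)
pos 3: 1 → hit
pos 4: 9 → fault, frames (0 1 9)
pos 5: 4 → fault, evict 0, frames (1 9 4)
pos 6: 7 → fault, evict 1, frames (9 4 7)
At position 6, page 1 is evicted.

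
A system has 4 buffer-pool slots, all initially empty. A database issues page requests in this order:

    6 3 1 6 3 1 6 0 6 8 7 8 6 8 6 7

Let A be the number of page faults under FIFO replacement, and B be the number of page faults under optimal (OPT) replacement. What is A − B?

1

Under FIFO: F F F . . . . F . F F . F . . . → 7 faults.
Under OPT: F F F . . . . F . F F . . . . . → 6 faults.
A − B = 7 − 6 = 1.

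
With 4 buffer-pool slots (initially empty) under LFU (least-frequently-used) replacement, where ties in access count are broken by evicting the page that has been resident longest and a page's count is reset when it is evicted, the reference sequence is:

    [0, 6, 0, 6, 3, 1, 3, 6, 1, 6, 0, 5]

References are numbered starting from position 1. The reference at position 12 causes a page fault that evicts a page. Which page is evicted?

pos 1: 0 -> fault, frames {0}
pos 2: 6 -> fault, frames {0,6}
pos 3: 0 -> hit
pos 4: 6 -> hit
pos 5: 3 -> fault, frames {0,6,3}
pos 6: 1 -> fault, frames {0,6,3,1}
pos 7: 3 -> hit
pos 8: 6 -> hit
pos 9: 1 -> hit
pos 10: 6 -> hit
pos 11: 0 -> hit
pos 12: 5 -> fault, evict 3, frames {0,6,1,5}
At position 12, page 3 is evicted.

3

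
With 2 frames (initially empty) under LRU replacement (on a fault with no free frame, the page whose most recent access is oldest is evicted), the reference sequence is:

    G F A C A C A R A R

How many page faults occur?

5

G -> miss, frames [G]
F -> miss, frames [G, F]
A -> miss, evict G, frames [F, A]
C -> miss, evict F, frames [A, C]
A -> hit
C -> hit
A -> hit
R -> miss, evict C, frames [A, R]
A -> hit
R -> hit
Page faults: 5.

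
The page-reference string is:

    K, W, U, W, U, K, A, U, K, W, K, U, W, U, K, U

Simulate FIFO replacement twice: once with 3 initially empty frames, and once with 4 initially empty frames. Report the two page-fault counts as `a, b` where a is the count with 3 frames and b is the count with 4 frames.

3 frames: F F F . . . F . F F . F . . . . → 7 faults.
4 frames: F F F . . . F . . . . . . . . . → 4 faults.
4 < 7: adding a frame reduced faults, as is typical.

7, 4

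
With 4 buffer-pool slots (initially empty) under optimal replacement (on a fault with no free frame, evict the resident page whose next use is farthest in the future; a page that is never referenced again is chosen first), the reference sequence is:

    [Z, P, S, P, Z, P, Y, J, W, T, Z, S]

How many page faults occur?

7

Z: fault, frames (Z)
P: fault, frames (Z P)
S: fault, frames (Z P S)
P: hit
Z: hit
P: hit
Y: fault, frames (Z P S Y)
J: fault, evict Y, frames (Z P S J)
W: fault, evict J, frames (Z P S W)
T: fault, evict W, frames (Z P S T)
Z: hit
S: hit
Page faults: 7.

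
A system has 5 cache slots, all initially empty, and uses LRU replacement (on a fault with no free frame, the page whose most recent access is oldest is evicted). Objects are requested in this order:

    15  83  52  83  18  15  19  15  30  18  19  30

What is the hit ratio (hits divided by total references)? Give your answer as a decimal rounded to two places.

15 → miss, frames [15]
83 → miss, frames [15, 83]
52 → miss, frames [15, 83, 52]
83 → hit
18 → miss, frames [15, 52, 83, 18]
15 → hit
19 → miss, frames [52, 83, 18, 15, 19]
15 → hit
30 → miss, evict 52, frames [83, 18, 19, 15, 30]
18 → hit
19 → hit
30 → hit
Hits: 6 of 12 references → 6/12 = 0.5000.

0.50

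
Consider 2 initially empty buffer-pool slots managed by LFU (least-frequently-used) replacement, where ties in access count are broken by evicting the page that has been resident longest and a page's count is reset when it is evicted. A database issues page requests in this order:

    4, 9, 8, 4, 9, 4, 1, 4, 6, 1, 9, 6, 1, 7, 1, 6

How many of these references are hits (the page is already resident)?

4 → fault, frames (4)
9 → fault, frames (4 9)
8 → fault, evict 4, frames (9 8)
4 → fault, evict 9, frames (8 4)
9 → fault, evict 8, frames (4 9)
4 → hit
1 → fault, evict 9, frames (4 1)
4 → hit
6 → fault, evict 1, frames (4 6)
1 → fault, evict 6, frames (4 1)
9 → fault, evict 1, frames (4 9)
6 → fault, evict 9, frames (4 6)
1 → fault, evict 6, frames (4 1)
7 → fault, evict 1, frames (4 7)
1 → fault, evict 7, frames (4 1)
6 → fault, evict 1, frames (4 6)
Hits: 2.

2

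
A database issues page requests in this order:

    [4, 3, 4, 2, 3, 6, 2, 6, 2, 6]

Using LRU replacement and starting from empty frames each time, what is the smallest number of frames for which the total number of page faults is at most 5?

f=1: 10 faults
f=2: 6 faults
f=3: 4 faults
f=4: 4 faults
Smallest f with faults ≤ 5 is 3.

3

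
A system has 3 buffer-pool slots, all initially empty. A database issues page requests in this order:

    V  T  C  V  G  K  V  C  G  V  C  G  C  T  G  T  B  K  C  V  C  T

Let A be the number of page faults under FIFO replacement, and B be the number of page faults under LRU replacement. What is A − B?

Under FIFO: F F F . F F F F F . . . . F . . F F F F . F → 14 faults.
Under LRU: F F F . F F . F F . . . . F . . F F F F . F → 13 faults.
A − B = 14 − 13 = 1.

1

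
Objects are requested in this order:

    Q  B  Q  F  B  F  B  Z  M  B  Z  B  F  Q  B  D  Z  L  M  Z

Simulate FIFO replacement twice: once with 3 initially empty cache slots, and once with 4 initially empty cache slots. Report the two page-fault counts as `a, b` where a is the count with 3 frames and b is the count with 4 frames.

12, 11

3 frames: F F . F . . . F F F . . F F . F F F F . → 12 faults.
4 frames: F F . F . . . F F . . . . F F F F F F . → 11 faults.
11 < 12: adding a frame reduced faults, as is typical.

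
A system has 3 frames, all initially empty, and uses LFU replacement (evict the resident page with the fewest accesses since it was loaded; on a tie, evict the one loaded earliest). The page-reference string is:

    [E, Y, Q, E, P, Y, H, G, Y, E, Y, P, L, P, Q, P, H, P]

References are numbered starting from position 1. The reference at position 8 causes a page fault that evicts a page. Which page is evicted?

Y

pos 1: E -> miss, frames (E)
pos 2: Y -> miss, frames (E Y)
pos 3: Q -> miss, frames (E Y Q)
pos 4: E -> hit
pos 5: P -> miss, evict Y, frames (E Q P)
pos 6: Y -> miss, evict Q, frames (E P Y)
pos 7: H -> miss, evict P, frames (E Y H)
pos 8: G -> miss, evict Y, frames (E H G)
At position 8, page Y is evicted.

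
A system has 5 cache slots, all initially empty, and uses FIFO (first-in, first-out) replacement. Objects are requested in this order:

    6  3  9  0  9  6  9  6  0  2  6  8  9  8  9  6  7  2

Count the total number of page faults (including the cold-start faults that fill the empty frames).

8

6 -> fault, frames [6]
3 -> fault, frames [6, 3]
9 -> fault, frames [6, 3, 9]
0 -> fault, frames [6, 3, 9, 0]
9 -> hit
6 -> hit
9 -> hit
6 -> hit
0 -> hit
2 -> fault, frames [6, 3, 9, 0, 2]
6 -> hit
8 -> fault, evict 6, frames [3, 9, 0, 2, 8]
9 -> hit
8 -> hit
9 -> hit
6 -> fault, evict 3, frames [9, 0, 2, 8, 6]
7 -> fault, evict 9, frames [0, 2, 8, 6, 7]
2 -> hit
Page faults: 8.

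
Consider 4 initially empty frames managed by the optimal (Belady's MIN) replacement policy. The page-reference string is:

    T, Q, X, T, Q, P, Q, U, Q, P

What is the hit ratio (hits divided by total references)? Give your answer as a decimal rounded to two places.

0.50

T -> miss, frames (T)
Q -> miss, frames (T Q)
X -> miss, frames (T Q X)
T -> hit
Q -> hit
P -> miss, frames (T Q X P)
Q -> hit
U -> miss, evict X, frames (T Q P U)
Q -> hit
P -> hit
Hits: 5 of 10 references → 5/10 = 0.5000.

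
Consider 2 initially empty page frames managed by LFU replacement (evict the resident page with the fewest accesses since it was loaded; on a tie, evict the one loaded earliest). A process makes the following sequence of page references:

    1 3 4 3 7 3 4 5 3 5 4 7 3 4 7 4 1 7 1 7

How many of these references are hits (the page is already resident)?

5

1: fault, frames [1]
3: fault, frames [1, 3]
4: fault, evict 1, frames [3, 4]
3: hit
7: fault, evict 4, frames [3, 7]
3: hit
4: fault, evict 7, frames [3, 4]
5: fault, evict 4, frames [3, 5]
3: hit
5: hit
4: fault, evict 5, frames [3, 4]
7: fault, evict 4, frames [3, 7]
3: hit
4: fault, evict 7, frames [3, 4]
7: fault, evict 4, frames [3, 7]
4: fault, evict 7, frames [3, 4]
1: fault, evict 4, frames [3, 1]
7: fault, evict 1, frames [3, 7]
1: fault, evict 7, frames [3, 1]
7: fault, evict 1, frames [3, 7]
Hits: 5.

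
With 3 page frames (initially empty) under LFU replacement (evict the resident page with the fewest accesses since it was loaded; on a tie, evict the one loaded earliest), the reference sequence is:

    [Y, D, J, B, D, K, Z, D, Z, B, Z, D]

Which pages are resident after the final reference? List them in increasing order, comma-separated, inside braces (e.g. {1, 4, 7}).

Y -> miss, frames [Y]
D -> miss, frames [Y, D]
J -> miss, frames [Y, D, J]
B -> miss, evict Y, frames [D, J, B]
D -> hit
K -> miss, evict J, frames [D, B, K]
Z -> miss, evict B, frames [D, K, Z]
D -> hit
Z -> hit
B -> miss, evict K, frames [D, Z, B]
Z -> hit
D -> hit

{B, D, Z}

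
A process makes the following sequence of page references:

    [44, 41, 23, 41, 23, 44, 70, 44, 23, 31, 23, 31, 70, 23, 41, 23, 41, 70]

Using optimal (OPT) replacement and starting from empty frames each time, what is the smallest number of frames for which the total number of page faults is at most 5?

4

f=1: 18 faults
f=2: 10 faults
f=3: 6 faults
f=4: 5 faults
f=5: 5 faults
Smallest f with faults ≤ 5 is 4.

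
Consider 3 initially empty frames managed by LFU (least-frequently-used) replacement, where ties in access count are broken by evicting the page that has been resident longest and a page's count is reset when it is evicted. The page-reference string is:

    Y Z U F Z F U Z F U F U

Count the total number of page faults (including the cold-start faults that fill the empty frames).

4

Y → fault, frames [Y]
Z → fault, frames [Y, Z]
U → fault, frames [Y, Z, U]
F → fault, evict Y, frames [Z, U, F]
Z → hit
F → hit
U → hit
Z → hit
F → hit
U → hit
F → hit
U → hit
Page faults: 4.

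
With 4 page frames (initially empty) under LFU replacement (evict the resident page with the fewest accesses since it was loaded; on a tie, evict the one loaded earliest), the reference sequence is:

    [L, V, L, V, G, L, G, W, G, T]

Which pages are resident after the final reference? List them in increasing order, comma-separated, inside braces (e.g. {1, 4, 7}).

L: fault, frames [L]
V: fault, frames [L, V]
L: hit
V: hit
G: fault, frames [L, V, G]
L: hit
G: hit
W: fault, frames [L, V, G, W]
G: hit
T: fault, evict W, frames [L, V, G, T]

{G, L, T, V}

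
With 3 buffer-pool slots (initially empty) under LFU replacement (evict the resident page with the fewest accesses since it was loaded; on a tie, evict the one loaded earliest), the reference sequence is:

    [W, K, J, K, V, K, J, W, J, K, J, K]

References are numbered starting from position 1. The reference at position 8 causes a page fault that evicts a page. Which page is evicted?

pos 1: W → miss, frames (W)
pos 2: K → miss, frames (W K)
pos 3: J → miss, frames (W K J)
pos 4: K → hit
pos 5: V → miss, evict W, frames (K J V)
pos 6: K → hit
pos 7: J → hit
pos 8: W → miss, evict V, frames (K J W)
At position 8, page V is evicted.

V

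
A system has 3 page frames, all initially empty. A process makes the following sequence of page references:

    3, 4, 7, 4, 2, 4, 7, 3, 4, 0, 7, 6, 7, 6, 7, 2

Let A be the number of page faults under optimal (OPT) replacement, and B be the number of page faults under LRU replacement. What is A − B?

-1

Under OPT: F F F . F . . F . F . F . . . F → 8 faults.
Under LRU: F F F . F . . F . F F F . . . F → 9 faults.
A − B = 8 − 9 = -1.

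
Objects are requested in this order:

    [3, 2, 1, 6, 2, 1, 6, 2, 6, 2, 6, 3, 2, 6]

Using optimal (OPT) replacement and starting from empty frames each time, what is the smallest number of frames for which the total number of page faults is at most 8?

f=1: 14 faults
f=2: 8 faults
f=3: 5 faults
f=4: 4 faults
Smallest f with faults ≤ 8 is 2.

2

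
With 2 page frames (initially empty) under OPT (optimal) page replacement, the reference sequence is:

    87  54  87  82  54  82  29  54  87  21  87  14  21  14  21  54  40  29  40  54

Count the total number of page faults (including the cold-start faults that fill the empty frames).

87: fault, frames {87}
54: fault, frames {87,54}
87: hit
82: fault, evict 87, frames {54,82}
54: hit
82: hit
29: fault, evict 82, frames {54,29}
54: hit
87: fault, evict 29, frames {54,87}
21: fault, evict 54, frames {87,21}
87: hit
14: fault, evict 87, frames {21,14}
21: hit
14: hit
21: hit
54: fault, evict 14, frames {21,54}
40: fault, evict 21, frames {54,40}
29: fault, evict 54, frames {40,29}
40: hit
54: fault, evict 29, frames {40,54}
Page faults: 11.

11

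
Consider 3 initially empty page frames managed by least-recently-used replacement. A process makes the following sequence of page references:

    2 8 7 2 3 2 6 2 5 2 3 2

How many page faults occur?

2 → fault, frames {2}
8 → fault, frames {2,8}
7 → fault, frames {2,8,7}
2 → hit
3 → fault, evict 8, frames {7,2,3}
2 → hit
6 → fault, evict 7, frames {3,2,6}
2 → hit
5 → fault, evict 3, frames {6,2,5}
2 → hit
3 → fault, evict 6, frames {5,2,3}
2 → hit
Page faults: 7.

7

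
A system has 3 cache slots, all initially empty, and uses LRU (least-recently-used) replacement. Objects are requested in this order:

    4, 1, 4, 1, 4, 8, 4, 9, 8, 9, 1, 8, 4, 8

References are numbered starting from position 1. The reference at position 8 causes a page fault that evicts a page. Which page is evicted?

pos 1: 4: miss, frames (4)
pos 2: 1: miss, frames (4 1)
pos 3: 4: hit
pos 4: 1: hit
pos 5: 4: hit
pos 6: 8: miss, frames (1 4 8)
pos 7: 4: hit
pos 8: 9: miss, evict 1, frames (8 4 9)
At position 8, page 1 is evicted.

1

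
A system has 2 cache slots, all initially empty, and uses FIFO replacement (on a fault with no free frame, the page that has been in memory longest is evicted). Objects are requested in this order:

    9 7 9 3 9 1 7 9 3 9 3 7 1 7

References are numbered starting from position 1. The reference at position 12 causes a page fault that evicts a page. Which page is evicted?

9

pos 1: 9 -> miss, frames (9)
pos 2: 7 -> miss, frames (9 7)
pos 3: 9 -> hit
pos 4: 3 -> miss, evict 9, frames (7 3)
pos 5: 9 -> miss, evict 7, frames (3 9)
pos 6: 1 -> miss, evict 3, frames (9 1)
pos 7: 7 -> miss, evict 9, frames (1 7)
pos 8: 9 -> miss, evict 1, frames (7 9)
pos 9: 3 -> miss, evict 7, frames (9 3)
pos 10: 9 -> hit
pos 11: 3 -> hit
pos 12: 7 -> miss, evict 9, frames (3 7)
At position 12, page 9 is evicted.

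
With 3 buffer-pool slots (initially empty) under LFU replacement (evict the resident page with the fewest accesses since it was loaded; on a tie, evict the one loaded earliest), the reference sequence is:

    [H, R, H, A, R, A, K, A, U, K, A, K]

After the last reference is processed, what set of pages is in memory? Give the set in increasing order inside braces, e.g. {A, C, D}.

H -> fault, frames {H}
R -> fault, frames {H,R}
H -> hit
A -> fault, frames {H,R,A}
R -> hit
A -> hit
K -> fault, evict H, frames {R,A,K}
A -> hit
U -> fault, evict K, frames {R,A,U}
K -> fault, evict U, frames {R,A,K}
A -> hit
K -> hit

{A, K, R}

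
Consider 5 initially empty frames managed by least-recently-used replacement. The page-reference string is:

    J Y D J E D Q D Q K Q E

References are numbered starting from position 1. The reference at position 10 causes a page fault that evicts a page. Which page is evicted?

pos 1: J → miss, frames {J}
pos 2: Y → miss, frames {J,Y}
pos 3: D → miss, frames {J,Y,D}
pos 4: J → hit
pos 5: E → miss, frames {Y,D,J,E}
pos 6: D → hit
pos 7: Q → miss, frames {Y,J,E,D,Q}
pos 8: D → hit
pos 9: Q → hit
pos 10: K → miss, evict Y, frames {J,E,D,Q,K}
At position 10, page Y is evicted.

Y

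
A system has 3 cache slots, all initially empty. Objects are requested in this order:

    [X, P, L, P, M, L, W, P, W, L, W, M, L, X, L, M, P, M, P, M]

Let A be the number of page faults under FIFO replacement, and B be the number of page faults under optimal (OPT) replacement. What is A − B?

Under FIFO: F F F . F . F F . F . F . F . . F . . . → 10 faults.
Under OPT: F F F . F . F . . . . F . F . . F . . . → 8 faults.
A − B = 10 − 8 = 2.

2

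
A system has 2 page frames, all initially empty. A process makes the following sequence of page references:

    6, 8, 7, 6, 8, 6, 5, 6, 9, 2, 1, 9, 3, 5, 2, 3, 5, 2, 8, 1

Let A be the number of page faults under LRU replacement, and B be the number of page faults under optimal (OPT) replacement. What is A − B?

4

Under LRU: F F F F F . F . F F F F F F F F F F F F → 18 faults.
Under OPT: F F F . F . F . F F F . F F F . F . F F → 14 faults.
A − B = 18 − 14 = 4.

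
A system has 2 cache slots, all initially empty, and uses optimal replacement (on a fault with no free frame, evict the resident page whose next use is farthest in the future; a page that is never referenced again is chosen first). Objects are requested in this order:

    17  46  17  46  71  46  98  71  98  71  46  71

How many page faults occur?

5

17 → miss, frames [17]
46 → miss, frames [17, 46]
17 → hit
46 → hit
71 → miss, evict 17, frames [46, 71]
46 → hit
98 → miss, evict 46, frames [71, 98]
71 → hit
98 → hit
71 → hit
46 → miss, evict 98, frames [71, 46]
71 → hit
Page faults: 5.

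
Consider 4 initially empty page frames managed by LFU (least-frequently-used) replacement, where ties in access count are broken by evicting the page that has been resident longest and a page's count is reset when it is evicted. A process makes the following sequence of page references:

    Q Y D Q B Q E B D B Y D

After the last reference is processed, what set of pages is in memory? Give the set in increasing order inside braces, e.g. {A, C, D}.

Q: fault, frames [Q]
Y: fault, frames [Q, Y]
D: fault, frames [Q, Y, D]
Q: hit
B: fault, frames [Q, Y, D, B]
Q: hit
E: fault, evict Y, frames [Q, D, B, E]
B: hit
D: hit
B: hit
Y: fault, evict E, frames [Q, D, B, Y]
D: hit

{B, D, Q, Y}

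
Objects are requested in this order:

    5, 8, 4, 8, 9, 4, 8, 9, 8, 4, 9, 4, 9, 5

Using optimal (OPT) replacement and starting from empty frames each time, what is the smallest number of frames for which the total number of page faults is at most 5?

f=1: 14 faults
f=2: 7 faults
f=3: 5 faults
f=4: 4 faults
Smallest f with faults ≤ 5 is 3.

3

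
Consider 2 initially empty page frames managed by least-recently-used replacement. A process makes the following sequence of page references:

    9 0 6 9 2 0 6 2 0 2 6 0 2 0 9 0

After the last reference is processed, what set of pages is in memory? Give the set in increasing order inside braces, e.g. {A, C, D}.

9 -> miss, frames (9)
0 -> miss, frames (9 0)
6 -> miss, evict 9, frames (0 6)
9 -> miss, evict 0, frames (6 9)
2 -> miss, evict 6, frames (9 2)
0 -> miss, evict 9, frames (2 0)
6 -> miss, evict 2, frames (0 6)
2 -> miss, evict 0, frames (6 2)
0 -> miss, evict 6, frames (2 0)
2 -> hit
6 -> miss, evict 0, frames (2 6)
0 -> miss, evict 2, frames (6 0)
2 -> miss, evict 6, frames (0 2)
0 -> hit
9 -> miss, evict 2, frames (0 9)
0 -> hit

{0, 9}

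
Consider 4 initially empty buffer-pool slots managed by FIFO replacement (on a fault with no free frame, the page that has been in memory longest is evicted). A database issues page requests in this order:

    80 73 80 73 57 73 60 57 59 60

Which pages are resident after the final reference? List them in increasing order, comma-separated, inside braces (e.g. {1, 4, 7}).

80: miss, frames [80]
73: miss, frames [80, 73]
80: hit
73: hit
57: miss, frames [80, 73, 57]
73: hit
60: miss, frames [80, 73, 57, 60]
57: hit
59: miss, evict 80, frames [73, 57, 60, 59]
60: hit

{57, 59, 60, 73}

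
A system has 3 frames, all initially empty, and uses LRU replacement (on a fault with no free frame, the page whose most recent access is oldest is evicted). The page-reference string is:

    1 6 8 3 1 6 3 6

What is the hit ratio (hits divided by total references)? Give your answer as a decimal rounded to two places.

1 -> fault, frames (1)
6 -> fault, frames (1 6)
8 -> fault, frames (1 6 8)
3 -> fault, evict 1, frames (6 8 3)
1 -> fault, evict 6, frames (8 3 1)
6 -> fault, evict 8, frames (3 1 6)
3 -> hit
6 -> hit
Hits: 2 of 8 references → 2/8 = 0.2500.

0.25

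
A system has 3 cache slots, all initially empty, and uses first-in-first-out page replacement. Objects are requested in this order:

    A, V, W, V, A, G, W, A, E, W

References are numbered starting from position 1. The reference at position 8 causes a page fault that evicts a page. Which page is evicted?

pos 1: A -> miss, frames (A)
pos 2: V -> miss, frames (A V)
pos 3: W -> miss, frames (A V W)
pos 4: V -> hit
pos 5: A -> hit
pos 6: G -> miss, evict A, frames (V W G)
pos 7: W -> hit
pos 8: A -> miss, evict V, frames (W G A)
At position 8, page V is evicted.

V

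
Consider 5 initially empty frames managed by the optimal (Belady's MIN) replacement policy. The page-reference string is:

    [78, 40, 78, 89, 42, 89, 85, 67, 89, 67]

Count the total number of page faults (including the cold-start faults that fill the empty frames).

78 -> fault, frames {78}
40 -> fault, frames {78,40}
78 -> hit
89 -> fault, frames {78,40,89}
42 -> fault, frames {78,40,89,42}
89 -> hit
85 -> fault, frames {78,40,89,42,85}
67 -> fault, evict 85, frames {78,40,89,42,67}
89 -> hit
67 -> hit
Page faults: 6.

6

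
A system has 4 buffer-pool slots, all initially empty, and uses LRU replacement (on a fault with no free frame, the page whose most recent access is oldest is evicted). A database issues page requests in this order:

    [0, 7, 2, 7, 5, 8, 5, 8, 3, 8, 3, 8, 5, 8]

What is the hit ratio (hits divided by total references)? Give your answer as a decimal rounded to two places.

0: miss, frames {0}
7: miss, frames {0,7}
2: miss, frames {0,7,2}
7: hit
5: miss, frames {0,2,7,5}
8: miss, evict 0, frames {2,7,5,8}
5: hit
8: hit
3: miss, evict 2, frames {7,5,8,3}
8: hit
3: hit
8: hit
5: hit
8: hit
Hits: 8 of 14 references → 8/14 = 0.5714.

0.57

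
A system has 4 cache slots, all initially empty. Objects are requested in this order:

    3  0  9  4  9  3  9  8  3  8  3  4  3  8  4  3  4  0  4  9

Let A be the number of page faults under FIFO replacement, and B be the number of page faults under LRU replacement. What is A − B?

1

Under FIFO: F F F F . . . F F . . . . . . . . F . F → 8 faults.
Under LRU: F F F F . . . F . . . . . . . . . F . F → 7 faults.
A − B = 8 − 7 = 1.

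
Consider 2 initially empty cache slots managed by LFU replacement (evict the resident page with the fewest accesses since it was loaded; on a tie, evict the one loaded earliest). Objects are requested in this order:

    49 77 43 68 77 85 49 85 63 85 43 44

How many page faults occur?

10

49 -> fault, frames [49]
77 -> fault, frames [49, 77]
43 -> fault, evict 49, frames [77, 43]
68 -> fault, evict 77, frames [43, 68]
77 -> fault, evict 43, frames [68, 77]
85 -> fault, evict 68, frames [77, 85]
49 -> fault, evict 77, frames [85, 49]
85 -> hit
63 -> fault, evict 49, frames [85, 63]
85 -> hit
43 -> fault, evict 63, frames [85, 43]
44 -> fault, evict 43, frames [85, 44]
Page faults: 10.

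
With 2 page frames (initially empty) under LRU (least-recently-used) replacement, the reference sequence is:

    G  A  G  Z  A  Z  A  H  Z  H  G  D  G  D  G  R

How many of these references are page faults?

G: fault, frames [G]
A: fault, frames [G, A]
G: hit
Z: fault, evict A, frames [G, Z]
A: fault, evict G, frames [Z, A]
Z: hit
A: hit
H: fault, evict Z, frames [A, H]
Z: fault, evict A, frames [H, Z]
H: hit
G: fault, evict Z, frames [H, G]
D: fault, evict H, frames [G, D]
G: hit
D: hit
G: hit
R: fault, evict D, frames [G, R]
Page faults: 9.

9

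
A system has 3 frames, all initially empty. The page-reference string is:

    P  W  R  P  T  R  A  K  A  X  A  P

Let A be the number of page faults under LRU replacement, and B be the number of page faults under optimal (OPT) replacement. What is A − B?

Under LRU: F F F . F . F F . F . F → 8 faults.
Under OPT: F F F . F . F F . F . . → 7 faults.
A − B = 8 − 7 = 1.

1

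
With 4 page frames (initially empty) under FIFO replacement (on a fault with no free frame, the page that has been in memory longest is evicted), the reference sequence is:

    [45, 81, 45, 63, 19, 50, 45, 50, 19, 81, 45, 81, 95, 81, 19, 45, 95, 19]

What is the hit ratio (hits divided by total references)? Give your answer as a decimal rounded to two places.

45 → fault, frames {45}
81 → fault, frames {45,81}
45 → hit
63 → fault, frames {45,81,63}
19 → fault, frames {45,81,63,19}
50 → fault, evict 45, frames {81,63,19,50}
45 → fault, evict 81, frames {63,19,50,45}
50 → hit
19 → hit
81 → fault, evict 63, frames {19,50,45,81}
45 → hit
81 → hit
95 → fault, evict 19, frames {50,45,81,95}
81 → hit
19 → fault, evict 50, frames {45,81,95,19}
45 → hit
95 → hit
19 → hit
Hits: 9 of 18 references → 9/18 = 0.5000.

0.50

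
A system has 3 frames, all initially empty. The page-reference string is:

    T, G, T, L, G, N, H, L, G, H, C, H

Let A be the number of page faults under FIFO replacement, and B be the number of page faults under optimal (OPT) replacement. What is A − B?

1

Under FIFO: F F . F . F F . F . F . → 7 faults.
Under OPT: F F . F . F F . . . F . → 6 faults.
A − B = 7 − 6 = 1.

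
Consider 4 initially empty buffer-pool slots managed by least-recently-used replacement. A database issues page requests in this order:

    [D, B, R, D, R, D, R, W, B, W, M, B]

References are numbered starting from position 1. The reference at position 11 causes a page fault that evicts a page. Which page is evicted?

pos 1: D: miss, frames (D)
pos 2: B: miss, frames (D B)
pos 3: R: miss, frames (D B R)
pos 4: D: hit
pos 5: R: hit
pos 6: D: hit
pos 7: R: hit
pos 8: W: miss, frames (B D R W)
pos 9: B: hit
pos 10: W: hit
pos 11: M: miss, evict D, frames (R B W M)
At position 11, page D is evicted.

D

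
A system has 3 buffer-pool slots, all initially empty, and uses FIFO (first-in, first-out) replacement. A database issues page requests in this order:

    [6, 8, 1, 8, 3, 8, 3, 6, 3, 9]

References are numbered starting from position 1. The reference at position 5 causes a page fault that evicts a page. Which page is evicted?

pos 1: 6 → miss, frames (6)
pos 2: 8 → miss, frames (6 8)
pos 3: 1 → miss, frames (6 8 1)
pos 4: 8 → hit
pos 5: 3 → miss, evict 6, frames (8 1 3)
At position 5, page 6 is evicted.

6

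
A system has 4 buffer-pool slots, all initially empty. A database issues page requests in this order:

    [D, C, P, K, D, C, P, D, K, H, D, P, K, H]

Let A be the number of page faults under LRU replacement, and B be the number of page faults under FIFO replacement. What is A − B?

-1

Under LRU: F F F F . . . . . F . . . . → 5 faults.
Under FIFO: F F F F . . . . . F F . . . → 6 faults.
A − B = 5 − 6 = -1.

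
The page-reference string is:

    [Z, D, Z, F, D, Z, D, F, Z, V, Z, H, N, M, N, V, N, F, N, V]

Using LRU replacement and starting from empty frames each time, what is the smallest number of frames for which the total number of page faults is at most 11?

3

f=1: 20 faults
f=2: 14 faults
f=3: 9 faults
f=4: 9 faults
f=5: 8 faults
f=6: 7 faults
f=7: 7 faults
Smallest f with faults ≤ 11 is 3.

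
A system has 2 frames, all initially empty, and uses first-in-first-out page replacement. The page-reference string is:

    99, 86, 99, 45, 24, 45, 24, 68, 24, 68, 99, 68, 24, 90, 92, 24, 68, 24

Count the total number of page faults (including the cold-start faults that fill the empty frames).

11

99: fault, frames (99)
86: fault, frames (99 86)
99: hit
45: fault, evict 99, frames (86 45)
24: fault, evict 86, frames (45 24)
45: hit
24: hit
68: fault, evict 45, frames (24 68)
24: hit
68: hit
99: fault, evict 24, frames (68 99)
68: hit
24: fault, evict 68, frames (99 24)
90: fault, evict 99, frames (24 90)
92: fault, evict 24, frames (90 92)
24: fault, evict 90, frames (92 24)
68: fault, evict 92, frames (24 68)
24: hit
Page faults: 11.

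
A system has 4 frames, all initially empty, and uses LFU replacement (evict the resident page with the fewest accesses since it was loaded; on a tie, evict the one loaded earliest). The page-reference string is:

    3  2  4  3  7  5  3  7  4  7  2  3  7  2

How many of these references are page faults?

3 → fault, frames {3}
2 → fault, frames {3,2}
4 → fault, frames {3,2,4}
3 → hit
7 → fault, frames {3,2,4,7}
5 → fault, evict 2, frames {3,4,7,5}
3 → hit
7 → hit
4 → hit
7 → hit
2 → fault, evict 5, frames {3,4,7,2}
3 → hit
7 → hit
2 → hit
Page faults: 6.

6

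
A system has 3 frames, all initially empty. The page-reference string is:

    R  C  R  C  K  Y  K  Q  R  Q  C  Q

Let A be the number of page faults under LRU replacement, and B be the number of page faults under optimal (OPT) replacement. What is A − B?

1

Under LRU: F F . . F F . F F . F . → 7 faults.
Under OPT: F F . . F F . F . . F . → 6 faults.
A − B = 7 − 6 = 1.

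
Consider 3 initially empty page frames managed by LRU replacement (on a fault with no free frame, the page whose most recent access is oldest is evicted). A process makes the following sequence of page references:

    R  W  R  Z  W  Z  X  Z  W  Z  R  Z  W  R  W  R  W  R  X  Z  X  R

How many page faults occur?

R: miss, frames (R)
W: miss, frames (R W)
R: hit
Z: miss, frames (W R Z)
W: hit
Z: hit
X: miss, evict R, frames (W Z X)
Z: hit
W: hit
Z: hit
R: miss, evict X, frames (W Z R)
Z: hit
W: hit
R: hit
W: hit
R: hit
W: hit
R: hit
X: miss, evict Z, frames (W R X)
Z: miss, evict W, frames (R X Z)
X: hit
R: hit
Page faults: 7.

7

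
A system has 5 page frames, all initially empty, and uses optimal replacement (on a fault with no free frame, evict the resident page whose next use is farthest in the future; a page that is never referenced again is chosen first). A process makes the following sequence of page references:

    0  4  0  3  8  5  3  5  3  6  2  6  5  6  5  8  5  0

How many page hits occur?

0 -> fault, frames {0}
4 -> fault, frames {0,4}
0 -> hit
3 -> fault, frames {0,4,3}
8 -> fault, frames {0,4,3,8}
5 -> fault, frames {0,4,3,8,5}
3 -> hit
5 -> hit
3 -> hit
6 -> fault, evict 3, frames {0,4,8,5,6}
2 -> fault, evict 4, frames {0,8,5,6,2}
6 -> hit
5 -> hit
6 -> hit
5 -> hit
8 -> hit
5 -> hit
0 -> hit
Hits: 11.

11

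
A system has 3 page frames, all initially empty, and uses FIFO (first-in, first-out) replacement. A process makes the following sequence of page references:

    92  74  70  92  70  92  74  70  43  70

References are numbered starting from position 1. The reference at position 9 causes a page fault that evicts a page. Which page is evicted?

92

pos 1: 92 → fault, frames {92}
pos 2: 74 → fault, frames {92,74}
pos 3: 70 → fault, frames {92,74,70}
pos 4: 92 → hit
pos 5: 70 → hit
pos 6: 92 → hit
pos 7: 74 → hit
pos 8: 70 → hit
pos 9: 43 → fault, evict 92, frames {74,70,43}
At position 9, page 92 is evicted.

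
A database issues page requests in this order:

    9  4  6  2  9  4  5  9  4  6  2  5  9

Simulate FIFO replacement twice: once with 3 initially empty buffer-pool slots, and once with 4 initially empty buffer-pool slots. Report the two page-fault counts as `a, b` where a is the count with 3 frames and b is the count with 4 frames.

10, 11

3 frames: F F F F F F F . . F F . F → 10 faults.
4 frames: F F F F . . F F F F F F F → 11 faults.
11 > 10: adding a frame increased faults — Belady's anomaly.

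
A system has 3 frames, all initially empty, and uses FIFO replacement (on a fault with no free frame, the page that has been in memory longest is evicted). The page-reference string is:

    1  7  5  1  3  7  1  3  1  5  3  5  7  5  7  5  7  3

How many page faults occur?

1: fault, frames [1]
7: fault, frames [1, 7]
5: fault, frames [1, 7, 5]
1: hit
3: fault, evict 1, frames [7, 5, 3]
7: hit
1: fault, evict 7, frames [5, 3, 1]
3: hit
1: hit
5: hit
3: hit
5: hit
7: fault, evict 5, frames [3, 1, 7]
5: fault, evict 3, frames [1, 7, 5]
7: hit
5: hit
7: hit
3: fault, evict 1, frames [7, 5, 3]
Page faults: 8.

8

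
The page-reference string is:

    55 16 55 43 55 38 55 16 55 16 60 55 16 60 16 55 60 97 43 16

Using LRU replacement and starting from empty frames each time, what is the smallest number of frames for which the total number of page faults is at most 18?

2

f=1: 20 faults
f=2: 14 faults
f=3: 9 faults
f=4: 8 faults
f=5: 7 faults
f=6: 6 faults
Smallest f with faults ≤ 18 is 2.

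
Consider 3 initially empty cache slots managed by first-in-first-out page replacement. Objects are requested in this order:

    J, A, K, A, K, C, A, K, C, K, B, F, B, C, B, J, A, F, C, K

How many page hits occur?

J: fault, frames {J}
A: fault, frames {J,A}
K: fault, frames {J,A,K}
A: hit
K: hit
C: fault, evict J, frames {A,K,C}
A: hit
K: hit
C: hit
K: hit
B: fault, evict A, frames {K,C,B}
F: fault, evict K, frames {C,B,F}
B: hit
C: hit
B: hit
J: fault, evict C, frames {B,F,J}
A: fault, evict B, frames {F,J,A}
F: hit
C: fault, evict F, frames {J,A,C}
K: fault, evict J, frames {A,C,K}
Hits: 10.

10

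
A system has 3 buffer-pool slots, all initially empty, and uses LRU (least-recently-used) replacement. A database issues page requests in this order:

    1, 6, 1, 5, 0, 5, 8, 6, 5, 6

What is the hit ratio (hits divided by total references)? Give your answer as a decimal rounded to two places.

1 -> miss, frames {1}
6 -> miss, frames {1,6}
1 -> hit
5 -> miss, frames {6,1,5}
0 -> miss, evict 6, frames {1,5,0}
5 -> hit
8 -> miss, evict 1, frames {0,5,8}
6 -> miss, evict 0, frames {5,8,6}
5 -> hit
6 -> hit
Hits: 4 of 10 references → 4/10 = 0.4000.

0.40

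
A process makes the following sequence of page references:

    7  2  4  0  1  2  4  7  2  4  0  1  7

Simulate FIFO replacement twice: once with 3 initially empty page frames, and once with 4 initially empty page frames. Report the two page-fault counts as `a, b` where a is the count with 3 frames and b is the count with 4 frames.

3 frames: F F F F F F F F . . F F . → 10 faults.
4 frames: F F F F F . . F F F F F F → 11 faults.
11 > 10: adding a frame increased faults — Belady's anomaly.

10, 11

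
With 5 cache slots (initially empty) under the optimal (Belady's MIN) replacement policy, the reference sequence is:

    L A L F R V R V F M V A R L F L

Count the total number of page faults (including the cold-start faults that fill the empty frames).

7

L -> miss, frames (L)
A -> miss, frames (L A)
L -> hit
F -> miss, frames (L A F)
R -> miss, frames (L A F R)
V -> miss, frames (L A F R V)
R -> hit
V -> hit
F -> hit
M -> miss, evict F, frames (L A R V M)
V -> hit
A -> hit
R -> hit
L -> hit
F -> miss, evict M, frames (L A R V F)
L -> hit
Page faults: 7.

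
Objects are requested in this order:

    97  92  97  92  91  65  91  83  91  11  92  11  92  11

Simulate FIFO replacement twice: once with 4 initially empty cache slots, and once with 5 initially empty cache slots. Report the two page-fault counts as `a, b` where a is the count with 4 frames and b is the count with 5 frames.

4 frames: F F . . F F . F . F F . . . → 7 faults.
5 frames: F F . . F F . F . F . . . . → 6 faults.
6 < 7: adding a frame reduced faults, as is typical.

7, 6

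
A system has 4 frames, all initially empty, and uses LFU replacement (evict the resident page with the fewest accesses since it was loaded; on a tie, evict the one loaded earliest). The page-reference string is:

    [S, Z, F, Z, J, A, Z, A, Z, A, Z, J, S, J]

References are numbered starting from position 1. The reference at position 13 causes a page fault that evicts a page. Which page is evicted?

F

pos 1: S -> miss, frames (S)
pos 2: Z -> miss, frames (S Z)
pos 3: F -> miss, frames (S Z F)
pos 4: Z -> hit
pos 5: J -> miss, frames (S Z F J)
pos 6: A -> miss, evict S, frames (Z F J A)
pos 7: Z -> hit
pos 8: A -> hit
pos 9: Z -> hit
pos 10: A -> hit
pos 11: Z -> hit
pos 12: J -> hit
pos 13: S -> miss, evict F, frames (Z J A S)
At position 13, page F is evicted.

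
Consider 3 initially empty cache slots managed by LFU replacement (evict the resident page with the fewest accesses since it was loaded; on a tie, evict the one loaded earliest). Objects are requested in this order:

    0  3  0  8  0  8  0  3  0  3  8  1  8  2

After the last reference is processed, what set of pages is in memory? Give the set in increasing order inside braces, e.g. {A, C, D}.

{0, 2, 8}

0: fault, frames (0)
3: fault, frames (0 3)
0: hit
8: fault, frames (0 3 8)
0: hit
8: hit
0: hit
3: hit
0: hit
3: hit
8: hit
1: fault, evict 3, frames (0 8 1)
8: hit
2: fault, evict 1, frames (0 8 2)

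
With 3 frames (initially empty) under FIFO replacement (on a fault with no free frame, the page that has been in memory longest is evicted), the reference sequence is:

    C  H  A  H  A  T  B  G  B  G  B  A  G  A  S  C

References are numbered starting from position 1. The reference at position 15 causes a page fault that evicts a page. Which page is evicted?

B

pos 1: C → fault, frames {C}
pos 2: H → fault, frames {C,H}
pos 3: A → fault, frames {C,H,A}
pos 4: H → hit
pos 5: A → hit
pos 6: T → fault, evict C, frames {H,A,T}
pos 7: B → fault, evict H, frames {A,T,B}
pos 8: G → fault, evict A, frames {T,B,G}
pos 9: B → hit
pos 10: G → hit
pos 11: B → hit
pos 12: A → fault, evict T, frames {B,G,A}
pos 13: G → hit
pos 14: A → hit
pos 15: S → fault, evict B, frames {G,A,S}
At position 15, page B is evicted.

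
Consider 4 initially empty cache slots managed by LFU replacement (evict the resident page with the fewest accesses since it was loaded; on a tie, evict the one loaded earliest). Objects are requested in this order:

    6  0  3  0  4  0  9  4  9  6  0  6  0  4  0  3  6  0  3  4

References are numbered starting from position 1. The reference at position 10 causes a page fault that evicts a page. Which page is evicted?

pos 1: 6 -> miss, frames (6)
pos 2: 0 -> miss, frames (6 0)
pos 3: 3 -> miss, frames (6 0 3)
pos 4: 0 -> hit
pos 5: 4 -> miss, frames (6 0 3 4)
pos 6: 0 -> hit
pos 7: 9 -> miss, evict 6, frames (0 3 4 9)
pos 8: 4 -> hit
pos 9: 9 -> hit
pos 10: 6 -> miss, evict 3, frames (0 4 9 6)
At position 10, page 3 is evicted.

3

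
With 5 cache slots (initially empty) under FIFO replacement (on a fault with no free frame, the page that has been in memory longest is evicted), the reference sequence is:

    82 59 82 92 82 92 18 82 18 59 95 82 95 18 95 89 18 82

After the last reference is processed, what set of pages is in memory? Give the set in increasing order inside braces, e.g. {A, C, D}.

82 -> fault, frames (82)
59 -> fault, frames (82 59)
82 -> hit
92 -> fault, frames (82 59 92)
82 -> hit
92 -> hit
18 -> fault, frames (82 59 92 18)
82 -> hit
18 -> hit
59 -> hit
95 -> fault, frames (82 59 92 18 95)
82 -> hit
95 -> hit
18 -> hit
95 -> hit
89 -> fault, evict 82, frames (59 92 18 95 89)
18 -> hit
82 -> fault, evict 59, frames (92 18 95 89 82)

{18, 82, 89, 92, 95}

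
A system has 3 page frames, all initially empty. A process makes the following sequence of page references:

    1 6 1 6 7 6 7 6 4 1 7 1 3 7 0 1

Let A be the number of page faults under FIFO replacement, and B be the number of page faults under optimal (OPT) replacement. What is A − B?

Under FIFO: F F . . F . . . F F . . F F F F → 9 faults.
Under OPT: F F . . F . . . F . . . F . F . → 6 faults.
A − B = 9 − 6 = 3.

3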